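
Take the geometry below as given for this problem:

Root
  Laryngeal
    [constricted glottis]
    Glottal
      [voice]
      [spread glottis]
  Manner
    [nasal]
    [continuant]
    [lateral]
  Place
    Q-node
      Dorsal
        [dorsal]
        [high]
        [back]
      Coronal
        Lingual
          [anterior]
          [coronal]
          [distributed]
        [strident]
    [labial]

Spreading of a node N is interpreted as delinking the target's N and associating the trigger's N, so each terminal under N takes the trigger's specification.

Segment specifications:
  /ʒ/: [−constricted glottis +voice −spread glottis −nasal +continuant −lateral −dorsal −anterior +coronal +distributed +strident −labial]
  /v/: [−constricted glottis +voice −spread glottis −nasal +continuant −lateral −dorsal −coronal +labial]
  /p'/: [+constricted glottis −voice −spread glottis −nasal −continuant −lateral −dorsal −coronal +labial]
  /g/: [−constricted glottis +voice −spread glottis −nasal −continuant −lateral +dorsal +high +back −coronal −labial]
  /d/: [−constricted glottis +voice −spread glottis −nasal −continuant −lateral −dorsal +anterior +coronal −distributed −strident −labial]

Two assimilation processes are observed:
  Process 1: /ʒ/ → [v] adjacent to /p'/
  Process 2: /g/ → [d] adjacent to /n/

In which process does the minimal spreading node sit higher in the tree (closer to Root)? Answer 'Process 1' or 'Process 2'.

Process 1: the features that change are [labial], [coronal], [anterior], [distributed], [strident]; the minimal node is Place (depth 1).
In Process 2, [coronal], [anterior], [distributed], [strident], [dorsal], [high], [back] change, so the minimal spreading node is Q-node at depth 2.
Place (depth 1) sits above Q-node (depth 2), making Process 1 the one with the higher spreading node.

Process 1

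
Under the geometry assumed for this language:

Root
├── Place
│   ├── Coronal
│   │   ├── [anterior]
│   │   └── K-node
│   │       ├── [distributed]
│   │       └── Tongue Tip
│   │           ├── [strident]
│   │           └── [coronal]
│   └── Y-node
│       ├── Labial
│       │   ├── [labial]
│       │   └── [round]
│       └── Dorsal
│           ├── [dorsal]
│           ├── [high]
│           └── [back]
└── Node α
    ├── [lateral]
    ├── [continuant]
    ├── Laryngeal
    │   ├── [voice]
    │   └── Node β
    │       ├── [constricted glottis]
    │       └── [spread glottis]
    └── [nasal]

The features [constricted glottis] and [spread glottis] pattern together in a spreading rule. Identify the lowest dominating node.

[constricted glottis] is immediately dominated by Node β.
[spread glottis] is immediately dominated by Node β.
The lowest node appearing on every path is Node β; each proper daughter of Node β fails to dominate at least one of the listed features.

Node β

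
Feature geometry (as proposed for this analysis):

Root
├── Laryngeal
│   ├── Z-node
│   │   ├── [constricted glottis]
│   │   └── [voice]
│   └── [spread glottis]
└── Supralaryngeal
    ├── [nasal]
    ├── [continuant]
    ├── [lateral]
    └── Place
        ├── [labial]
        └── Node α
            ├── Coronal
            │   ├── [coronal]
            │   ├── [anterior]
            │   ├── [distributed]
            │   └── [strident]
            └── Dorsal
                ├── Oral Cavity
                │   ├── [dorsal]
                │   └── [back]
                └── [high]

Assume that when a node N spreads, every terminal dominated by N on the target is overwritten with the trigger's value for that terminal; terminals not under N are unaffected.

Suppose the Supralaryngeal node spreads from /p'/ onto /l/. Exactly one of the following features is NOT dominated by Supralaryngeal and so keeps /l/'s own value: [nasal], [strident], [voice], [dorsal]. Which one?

The terminals dominated by Supralaryngeal are [nasal], [continuant], [lateral], [labial], [coronal], [anterior], [distributed], [strident], [dorsal], [back], [high].
Of the listed options, [strident], [dorsal], [nasal] are among these and would be overwritten by spreading Supralaryngeal.
But [voice] is a dependent of Z-node, outside Supralaryngeal; it is therefore untouched by the spreading.

[voice]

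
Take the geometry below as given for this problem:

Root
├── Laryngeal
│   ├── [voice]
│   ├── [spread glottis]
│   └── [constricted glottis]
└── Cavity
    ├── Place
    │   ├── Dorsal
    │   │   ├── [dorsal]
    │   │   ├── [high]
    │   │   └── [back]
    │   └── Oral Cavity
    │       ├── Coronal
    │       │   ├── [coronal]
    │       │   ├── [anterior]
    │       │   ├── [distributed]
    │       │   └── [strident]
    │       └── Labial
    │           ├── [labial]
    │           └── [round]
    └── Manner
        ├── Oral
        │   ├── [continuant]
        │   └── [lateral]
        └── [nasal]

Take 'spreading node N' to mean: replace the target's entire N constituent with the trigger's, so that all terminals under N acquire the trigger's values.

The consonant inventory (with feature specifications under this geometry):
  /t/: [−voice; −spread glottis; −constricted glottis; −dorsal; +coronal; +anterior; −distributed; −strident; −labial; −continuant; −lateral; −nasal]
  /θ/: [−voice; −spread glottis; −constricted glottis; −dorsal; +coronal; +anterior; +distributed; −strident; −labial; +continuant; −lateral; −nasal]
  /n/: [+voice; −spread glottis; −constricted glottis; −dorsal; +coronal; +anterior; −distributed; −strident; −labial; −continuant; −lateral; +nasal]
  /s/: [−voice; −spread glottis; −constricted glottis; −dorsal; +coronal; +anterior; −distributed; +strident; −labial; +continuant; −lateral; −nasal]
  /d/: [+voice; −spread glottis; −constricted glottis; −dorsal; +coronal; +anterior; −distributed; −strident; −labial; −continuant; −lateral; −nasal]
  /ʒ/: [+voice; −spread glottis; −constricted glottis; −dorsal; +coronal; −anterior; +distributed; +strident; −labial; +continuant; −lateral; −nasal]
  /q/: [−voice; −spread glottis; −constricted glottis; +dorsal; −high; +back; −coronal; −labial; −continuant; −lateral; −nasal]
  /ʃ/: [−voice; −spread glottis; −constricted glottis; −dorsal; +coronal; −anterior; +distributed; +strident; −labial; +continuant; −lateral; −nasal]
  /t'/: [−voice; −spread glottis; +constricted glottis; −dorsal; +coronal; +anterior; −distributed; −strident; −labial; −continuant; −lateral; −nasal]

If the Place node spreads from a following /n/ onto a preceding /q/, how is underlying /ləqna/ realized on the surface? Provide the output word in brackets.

[lətna]

The Place node dominates the terminals [dorsal], [high], [back], [coronal], [anterior], [distributed], [strident], [labial], [round].
After delinking /q/'s Place and linking /n/'s, the affected terminals become [−dorsal], [+coronal], [+anterior], [−distributed], [−strident], [−labial]; [voice], [spread glottis], [constricted glottis], … (outside Place) are retained from /q/.
Among the inventory, only /t/ has exactly this specification, giving the surface form [lətna].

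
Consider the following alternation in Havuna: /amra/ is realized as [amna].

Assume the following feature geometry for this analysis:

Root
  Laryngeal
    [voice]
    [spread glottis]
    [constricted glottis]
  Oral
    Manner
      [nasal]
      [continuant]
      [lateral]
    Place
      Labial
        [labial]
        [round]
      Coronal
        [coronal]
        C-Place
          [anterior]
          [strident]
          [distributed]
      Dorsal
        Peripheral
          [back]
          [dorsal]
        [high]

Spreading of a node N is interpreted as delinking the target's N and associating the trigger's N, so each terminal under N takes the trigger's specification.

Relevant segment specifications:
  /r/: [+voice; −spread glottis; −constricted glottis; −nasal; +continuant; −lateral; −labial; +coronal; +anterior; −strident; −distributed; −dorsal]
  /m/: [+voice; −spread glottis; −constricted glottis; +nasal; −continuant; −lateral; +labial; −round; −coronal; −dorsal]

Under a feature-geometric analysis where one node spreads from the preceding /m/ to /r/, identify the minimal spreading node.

The alternation /r/ → [n] changes [nasal], [continuant] and nothing else.
The smallest constituent containing every changed terminal is Manner — each of its daughters lacks at least one of the affected features.
If Manner spreads, every terminal under it takes /m/'s value, producing [n] as observed.
Had Oral or a higher node spread, [coronal], [labial] would have taken /m/'s values; they stay as in /r/, confirming the spreading constituent is exactly Manner.

Manner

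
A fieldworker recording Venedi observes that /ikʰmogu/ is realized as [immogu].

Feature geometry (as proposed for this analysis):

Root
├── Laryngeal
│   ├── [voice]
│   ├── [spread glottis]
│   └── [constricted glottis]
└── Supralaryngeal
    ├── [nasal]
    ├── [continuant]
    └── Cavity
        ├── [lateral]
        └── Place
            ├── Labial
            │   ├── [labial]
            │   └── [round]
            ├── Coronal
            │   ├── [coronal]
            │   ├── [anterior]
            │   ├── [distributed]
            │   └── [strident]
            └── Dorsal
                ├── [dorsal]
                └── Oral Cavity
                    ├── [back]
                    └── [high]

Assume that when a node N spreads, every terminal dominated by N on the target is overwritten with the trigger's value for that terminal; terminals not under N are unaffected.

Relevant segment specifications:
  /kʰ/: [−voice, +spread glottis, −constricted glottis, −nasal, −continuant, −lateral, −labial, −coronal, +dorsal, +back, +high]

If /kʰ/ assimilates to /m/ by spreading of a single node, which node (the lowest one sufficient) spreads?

The alternation /kʰ/ → [m] changes [voice], [spread glottis], [nasal], [labial], [round], [dorsal], [high], [back] and nothing else.
Tracing each changed feature up the tree, the paths first meet at Root; any lower node misses at least one of them.
If Root spreads, every terminal under it takes /m/'s value, producing [m] as observed.

Root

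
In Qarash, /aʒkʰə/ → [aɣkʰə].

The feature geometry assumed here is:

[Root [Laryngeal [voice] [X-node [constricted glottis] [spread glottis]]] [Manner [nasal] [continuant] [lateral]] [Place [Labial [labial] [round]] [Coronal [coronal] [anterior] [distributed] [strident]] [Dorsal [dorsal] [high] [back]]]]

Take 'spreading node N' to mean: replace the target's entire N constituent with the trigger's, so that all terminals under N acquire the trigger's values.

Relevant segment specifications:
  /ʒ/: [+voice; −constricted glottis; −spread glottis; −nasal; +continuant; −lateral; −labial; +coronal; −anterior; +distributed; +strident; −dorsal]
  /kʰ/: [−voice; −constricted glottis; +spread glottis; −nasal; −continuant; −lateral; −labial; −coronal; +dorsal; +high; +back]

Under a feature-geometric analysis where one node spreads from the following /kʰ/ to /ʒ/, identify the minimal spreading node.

Comparing /ʒ/ with its surface form [ɣ], the features that change are [coronal], [anterior], [distributed], [strident], [dorsal], [high], [back].
In this geometry the lowest node dominating all of them is Place: every daughter of Place dominates only a proper subset, so no lower node suffices.
If Place spreads, every terminal under it takes /kʰ/'s value, producing [ɣ] as observed.
[continuant], [spread glottis] — on which /kʰ/ differs from /ʒ/ — are unchanged, so Root cannot have spread; the constituent is no larger than Place.

Place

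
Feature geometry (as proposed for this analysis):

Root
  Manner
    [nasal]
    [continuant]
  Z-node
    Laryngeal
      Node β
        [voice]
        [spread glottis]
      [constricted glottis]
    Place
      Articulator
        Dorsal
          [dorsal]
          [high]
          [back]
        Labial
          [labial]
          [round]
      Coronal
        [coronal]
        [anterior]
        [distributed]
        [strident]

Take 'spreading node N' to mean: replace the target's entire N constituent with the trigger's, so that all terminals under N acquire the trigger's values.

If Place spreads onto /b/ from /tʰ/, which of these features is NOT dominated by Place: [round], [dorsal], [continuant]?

Place dominates exactly [dorsal], [high], [back], [labial], [round], [coronal], [anterior], [distributed], [strident].
Of the listed options, [dorsal], [round] are among these and would be overwritten by spreading Place.
[continuant] is not within the Place subtree (it hangs from Manner), so /b/'s [continuant] value survives.

[continuant]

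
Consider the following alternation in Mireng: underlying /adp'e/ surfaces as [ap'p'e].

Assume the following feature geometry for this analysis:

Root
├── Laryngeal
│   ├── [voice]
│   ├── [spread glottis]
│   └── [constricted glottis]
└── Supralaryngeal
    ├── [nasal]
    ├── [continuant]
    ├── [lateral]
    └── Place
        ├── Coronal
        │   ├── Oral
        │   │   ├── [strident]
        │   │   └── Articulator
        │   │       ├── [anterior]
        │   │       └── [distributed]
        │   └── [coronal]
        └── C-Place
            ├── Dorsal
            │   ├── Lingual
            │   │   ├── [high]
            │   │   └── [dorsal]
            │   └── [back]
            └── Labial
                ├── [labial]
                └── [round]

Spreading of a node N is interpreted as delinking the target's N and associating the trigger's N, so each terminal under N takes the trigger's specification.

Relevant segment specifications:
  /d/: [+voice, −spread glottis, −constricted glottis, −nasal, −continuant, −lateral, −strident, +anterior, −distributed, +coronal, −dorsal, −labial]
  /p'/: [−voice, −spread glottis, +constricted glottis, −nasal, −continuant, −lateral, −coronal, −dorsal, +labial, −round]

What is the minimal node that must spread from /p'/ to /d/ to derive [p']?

The alternation /d/ → [p'] changes [voice], [constricted glottis], [labial], [round], [coronal], [anterior], [distributed], [strident] and nothing else.
Tracing each changed feature up the tree, the paths first meet at Root; any lower node misses at least one of them.
Delinking /d/'s Root and associating /p'/'s Root gives precisely the feature bundle of [p'].

Root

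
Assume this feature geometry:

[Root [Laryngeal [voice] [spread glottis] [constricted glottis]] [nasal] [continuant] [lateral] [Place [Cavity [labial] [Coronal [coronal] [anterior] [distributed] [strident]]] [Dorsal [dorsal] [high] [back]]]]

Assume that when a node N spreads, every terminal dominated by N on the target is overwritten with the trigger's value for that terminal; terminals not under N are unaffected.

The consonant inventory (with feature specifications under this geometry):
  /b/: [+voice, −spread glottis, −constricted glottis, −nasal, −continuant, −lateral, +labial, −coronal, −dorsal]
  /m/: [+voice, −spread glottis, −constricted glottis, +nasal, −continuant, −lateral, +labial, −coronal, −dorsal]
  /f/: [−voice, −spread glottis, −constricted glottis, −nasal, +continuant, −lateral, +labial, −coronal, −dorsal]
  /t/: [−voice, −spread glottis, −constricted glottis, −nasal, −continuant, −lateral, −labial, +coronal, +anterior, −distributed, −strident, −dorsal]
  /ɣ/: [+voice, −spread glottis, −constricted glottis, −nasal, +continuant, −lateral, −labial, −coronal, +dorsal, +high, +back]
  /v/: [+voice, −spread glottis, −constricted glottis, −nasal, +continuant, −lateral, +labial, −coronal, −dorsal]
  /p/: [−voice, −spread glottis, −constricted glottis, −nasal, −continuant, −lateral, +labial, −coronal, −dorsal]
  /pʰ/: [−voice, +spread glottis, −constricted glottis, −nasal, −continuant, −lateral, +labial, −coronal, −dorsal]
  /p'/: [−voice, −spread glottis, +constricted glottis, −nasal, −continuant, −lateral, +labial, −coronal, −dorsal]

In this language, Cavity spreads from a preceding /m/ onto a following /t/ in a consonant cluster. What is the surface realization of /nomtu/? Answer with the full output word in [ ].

[nompu]

Cavity immediately or transitively dominates [labial], [coronal], [anterior], [distributed], [strident].
The target acquires /m/'s values for everything under Cavity — [+labial], [−coronal] — while keeping its own [voice], [spread glottis], [constricted glottis], ….
Among the inventory, only /p/ has exactly this specification, giving the surface form [nompu].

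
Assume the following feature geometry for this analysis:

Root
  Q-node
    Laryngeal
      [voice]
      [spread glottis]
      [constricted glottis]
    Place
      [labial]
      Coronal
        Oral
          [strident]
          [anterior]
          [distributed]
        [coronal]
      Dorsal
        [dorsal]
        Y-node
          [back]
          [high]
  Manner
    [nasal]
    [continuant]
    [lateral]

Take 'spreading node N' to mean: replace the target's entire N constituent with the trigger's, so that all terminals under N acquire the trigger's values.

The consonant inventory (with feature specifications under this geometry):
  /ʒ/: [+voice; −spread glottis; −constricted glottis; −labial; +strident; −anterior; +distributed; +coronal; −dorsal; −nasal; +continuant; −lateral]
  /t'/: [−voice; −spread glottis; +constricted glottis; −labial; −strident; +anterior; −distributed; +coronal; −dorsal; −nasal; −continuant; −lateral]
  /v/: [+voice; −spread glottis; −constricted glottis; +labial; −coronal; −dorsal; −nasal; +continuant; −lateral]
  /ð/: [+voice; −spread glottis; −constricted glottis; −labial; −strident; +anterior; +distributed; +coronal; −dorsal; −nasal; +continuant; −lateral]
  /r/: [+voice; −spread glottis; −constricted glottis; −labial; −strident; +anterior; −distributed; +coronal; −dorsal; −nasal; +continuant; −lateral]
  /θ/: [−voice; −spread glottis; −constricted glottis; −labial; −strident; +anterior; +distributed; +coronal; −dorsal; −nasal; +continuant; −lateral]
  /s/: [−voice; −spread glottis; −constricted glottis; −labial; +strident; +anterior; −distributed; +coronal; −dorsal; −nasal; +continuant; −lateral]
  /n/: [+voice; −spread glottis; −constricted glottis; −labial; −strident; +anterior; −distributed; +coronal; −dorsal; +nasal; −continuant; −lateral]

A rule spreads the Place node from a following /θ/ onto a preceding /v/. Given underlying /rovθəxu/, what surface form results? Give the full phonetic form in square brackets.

[roðθəxu]

Place immediately or transitively dominates [labial], [strident], [anterior], [distributed], [coronal], [dorsal], [back], [high].
Spreading Place from /θ/ onto /v/ replaces those values with /θ/'s: [−labial], [−strident], [+anterior], [+distributed], [+coronal], [−dorsal]. Features outside Place ([voice], [spread glottis], [constricted glottis], …) stay as in /v/.
Among the inventory, only /ð/ has exactly this specification, giving the surface form [roðθəxu].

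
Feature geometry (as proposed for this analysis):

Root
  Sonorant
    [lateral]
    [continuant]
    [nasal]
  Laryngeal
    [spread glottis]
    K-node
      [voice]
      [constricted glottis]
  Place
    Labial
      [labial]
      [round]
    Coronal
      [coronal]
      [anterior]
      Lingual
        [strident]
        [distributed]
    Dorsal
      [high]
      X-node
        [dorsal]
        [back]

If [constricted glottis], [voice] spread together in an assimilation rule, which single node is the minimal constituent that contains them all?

[constricted glottis] is immediately dominated by K-node.
[voice] is immediately dominated by K-node.
The listed terminals split across distinct daughters of K-node, so K-node itself is the smallest node containing them all.

K-node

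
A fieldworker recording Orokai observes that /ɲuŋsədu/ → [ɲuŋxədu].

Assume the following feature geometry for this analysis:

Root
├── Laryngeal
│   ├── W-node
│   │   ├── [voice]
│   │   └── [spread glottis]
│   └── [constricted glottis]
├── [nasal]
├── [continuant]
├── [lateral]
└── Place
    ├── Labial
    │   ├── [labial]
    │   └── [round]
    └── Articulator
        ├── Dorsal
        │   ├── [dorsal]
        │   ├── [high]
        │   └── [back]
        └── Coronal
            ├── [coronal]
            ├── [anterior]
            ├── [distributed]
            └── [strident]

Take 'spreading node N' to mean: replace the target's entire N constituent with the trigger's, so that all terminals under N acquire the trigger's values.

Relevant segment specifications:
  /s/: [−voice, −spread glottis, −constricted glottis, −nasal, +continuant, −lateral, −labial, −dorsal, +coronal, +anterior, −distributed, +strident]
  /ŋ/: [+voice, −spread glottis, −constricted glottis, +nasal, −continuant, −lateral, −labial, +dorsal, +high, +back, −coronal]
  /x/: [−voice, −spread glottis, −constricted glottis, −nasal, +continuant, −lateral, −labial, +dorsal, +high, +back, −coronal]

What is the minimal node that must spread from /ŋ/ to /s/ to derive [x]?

Articulator

/s/ and [x] differ in [coronal], [anterior], [distributed], [strident], [dorsal], [high], [back]; every other specified feature is identical.
The smallest constituent containing every changed terminal is Articulator — each of its daughters lacks at least one of the affected features.
If Articulator spreads, every terminal under it takes /ŋ/'s value, producing [x] as observed.
[voice], [nasal] stay as in /s/ although /ŋ/ differs there, so no node dominating them spread; among the remaining candidates Articulator is the lowest that derives the output.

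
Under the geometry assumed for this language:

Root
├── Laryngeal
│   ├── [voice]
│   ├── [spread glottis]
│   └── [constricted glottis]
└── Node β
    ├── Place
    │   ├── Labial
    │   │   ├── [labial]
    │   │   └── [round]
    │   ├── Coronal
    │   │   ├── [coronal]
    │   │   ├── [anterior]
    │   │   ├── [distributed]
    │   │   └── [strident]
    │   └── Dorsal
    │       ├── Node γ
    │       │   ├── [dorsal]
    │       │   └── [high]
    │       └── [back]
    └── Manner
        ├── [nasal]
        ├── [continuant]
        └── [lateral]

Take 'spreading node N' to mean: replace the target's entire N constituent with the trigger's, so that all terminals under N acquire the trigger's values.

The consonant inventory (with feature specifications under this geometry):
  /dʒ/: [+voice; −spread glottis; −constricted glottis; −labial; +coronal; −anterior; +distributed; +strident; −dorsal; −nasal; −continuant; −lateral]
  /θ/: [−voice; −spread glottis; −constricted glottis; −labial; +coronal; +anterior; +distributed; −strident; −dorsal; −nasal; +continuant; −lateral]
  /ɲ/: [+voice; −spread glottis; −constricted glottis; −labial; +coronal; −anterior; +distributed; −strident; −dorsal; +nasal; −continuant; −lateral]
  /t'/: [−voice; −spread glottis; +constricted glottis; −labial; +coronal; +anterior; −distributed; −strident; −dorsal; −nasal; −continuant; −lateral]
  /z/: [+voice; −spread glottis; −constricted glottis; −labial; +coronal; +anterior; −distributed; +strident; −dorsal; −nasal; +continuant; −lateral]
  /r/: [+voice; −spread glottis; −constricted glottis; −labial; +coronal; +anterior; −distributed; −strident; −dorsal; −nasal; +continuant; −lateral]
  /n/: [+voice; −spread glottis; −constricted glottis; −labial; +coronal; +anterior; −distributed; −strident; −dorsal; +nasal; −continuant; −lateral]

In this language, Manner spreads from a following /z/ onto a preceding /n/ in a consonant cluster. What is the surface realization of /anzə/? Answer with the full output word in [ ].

[arzə]

The Manner node dominates the terminals [nasal], [continuant], [lateral].
Spreading Manner from /z/ onto /n/ replaces those values with /z/'s: [−nasal], [+continuant], [−lateral]. Features outside Manner ([voice], [spread glottis], [constricted glottis], …) stay as in /n/.
This feature bundle is that of [r], so /anzə/ surfaces as [arzə].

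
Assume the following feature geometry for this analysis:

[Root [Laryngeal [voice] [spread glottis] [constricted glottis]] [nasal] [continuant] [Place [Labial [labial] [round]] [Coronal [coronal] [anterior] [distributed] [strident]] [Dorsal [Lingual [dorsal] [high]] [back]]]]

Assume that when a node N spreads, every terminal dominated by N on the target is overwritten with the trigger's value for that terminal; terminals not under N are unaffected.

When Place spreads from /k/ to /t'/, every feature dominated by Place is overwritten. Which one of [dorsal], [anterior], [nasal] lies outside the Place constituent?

[nasal]

Under this geometry, Place contains [labial], [round], [coronal], [anterior], [distributed], [strident], [dorsal], [high], [back].
Spreading Place replaces [anterior], [dorsal] with the trigger's values, since each sits inside the Place constituent.
But [nasal] is a dependent of Root, outside Place; it is therefore untouched by the spreading.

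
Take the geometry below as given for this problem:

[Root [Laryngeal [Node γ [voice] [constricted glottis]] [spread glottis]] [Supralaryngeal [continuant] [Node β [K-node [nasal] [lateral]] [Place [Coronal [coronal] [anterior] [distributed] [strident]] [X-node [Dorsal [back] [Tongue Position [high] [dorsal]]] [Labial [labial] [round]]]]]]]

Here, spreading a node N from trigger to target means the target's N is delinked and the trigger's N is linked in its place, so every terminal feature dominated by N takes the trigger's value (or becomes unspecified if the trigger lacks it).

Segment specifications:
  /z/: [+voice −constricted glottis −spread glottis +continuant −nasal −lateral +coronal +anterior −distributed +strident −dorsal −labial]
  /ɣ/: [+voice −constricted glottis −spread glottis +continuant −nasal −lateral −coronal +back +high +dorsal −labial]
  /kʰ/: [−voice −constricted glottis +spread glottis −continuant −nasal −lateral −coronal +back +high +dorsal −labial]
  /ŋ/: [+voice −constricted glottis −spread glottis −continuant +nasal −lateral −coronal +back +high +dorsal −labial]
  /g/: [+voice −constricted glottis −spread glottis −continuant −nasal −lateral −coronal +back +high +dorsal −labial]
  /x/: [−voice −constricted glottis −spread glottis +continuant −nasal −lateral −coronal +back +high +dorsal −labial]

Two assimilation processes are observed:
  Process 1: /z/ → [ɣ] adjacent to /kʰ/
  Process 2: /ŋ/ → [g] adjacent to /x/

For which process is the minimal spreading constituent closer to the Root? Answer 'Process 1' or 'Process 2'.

Process 1 alters [coronal], [anterior], [distributed], [strident], [dorsal], [high], [back]; the lowest common ancestor is Place (depth 3 from Root).
In Process 2, [nasal] changes, so the minimal spreading node is [nasal] at depth 4.
Place is closer to Root than [nasal], so Process 1 spreads the higher node.

Process 1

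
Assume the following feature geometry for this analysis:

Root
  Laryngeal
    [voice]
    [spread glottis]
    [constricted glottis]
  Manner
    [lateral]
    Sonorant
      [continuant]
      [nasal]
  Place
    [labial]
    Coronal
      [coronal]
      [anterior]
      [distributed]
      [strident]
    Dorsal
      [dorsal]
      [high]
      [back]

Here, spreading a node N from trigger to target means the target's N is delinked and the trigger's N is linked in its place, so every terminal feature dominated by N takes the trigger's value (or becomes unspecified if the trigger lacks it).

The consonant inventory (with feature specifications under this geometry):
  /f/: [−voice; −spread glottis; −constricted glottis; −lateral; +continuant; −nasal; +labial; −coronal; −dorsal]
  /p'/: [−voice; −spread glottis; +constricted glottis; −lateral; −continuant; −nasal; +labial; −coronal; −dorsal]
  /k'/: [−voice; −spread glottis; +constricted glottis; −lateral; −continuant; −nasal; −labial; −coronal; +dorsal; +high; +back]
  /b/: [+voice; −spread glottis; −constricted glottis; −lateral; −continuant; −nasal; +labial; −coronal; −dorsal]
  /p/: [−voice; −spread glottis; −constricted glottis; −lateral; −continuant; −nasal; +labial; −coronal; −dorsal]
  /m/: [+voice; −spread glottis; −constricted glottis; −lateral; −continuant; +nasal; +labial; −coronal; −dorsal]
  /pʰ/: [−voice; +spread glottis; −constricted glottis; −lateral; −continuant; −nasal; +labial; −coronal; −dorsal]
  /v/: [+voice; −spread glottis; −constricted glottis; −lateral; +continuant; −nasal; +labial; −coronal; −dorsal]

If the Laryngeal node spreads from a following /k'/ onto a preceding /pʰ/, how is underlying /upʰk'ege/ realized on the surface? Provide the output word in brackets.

Laryngeal immediately or transitively dominates [voice], [spread glottis], [constricted glottis].
Spreading Laryngeal from /k'/ onto /pʰ/ replaces those values with /k'/'s: [−voice], [−spread glottis], [+constricted glottis]. Features outside Laryngeal ([lateral], [continuant], [nasal], …) stay as in /pʰ/.
The resulting bundle matches /p'/ in the inventory; substituting it for /pʰ/ gives [up'k'ege].

[up'k'ege]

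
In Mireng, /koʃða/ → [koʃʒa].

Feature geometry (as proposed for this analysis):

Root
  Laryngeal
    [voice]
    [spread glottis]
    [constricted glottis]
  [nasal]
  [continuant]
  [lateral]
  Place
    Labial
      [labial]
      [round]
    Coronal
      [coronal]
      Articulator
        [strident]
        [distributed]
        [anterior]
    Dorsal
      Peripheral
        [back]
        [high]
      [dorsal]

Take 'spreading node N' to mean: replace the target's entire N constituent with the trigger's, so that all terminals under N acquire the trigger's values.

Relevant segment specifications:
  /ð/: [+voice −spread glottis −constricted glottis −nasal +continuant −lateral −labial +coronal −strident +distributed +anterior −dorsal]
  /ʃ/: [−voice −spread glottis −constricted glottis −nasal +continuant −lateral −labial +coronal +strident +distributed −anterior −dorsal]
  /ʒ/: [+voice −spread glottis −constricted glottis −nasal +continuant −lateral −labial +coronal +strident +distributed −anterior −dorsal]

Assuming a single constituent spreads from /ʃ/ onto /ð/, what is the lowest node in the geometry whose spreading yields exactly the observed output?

Comparing /ð/ with its surface form [ʒ], the features that change are [anterior], [strident].
Tracing each changed feature up the tree, the paths first meet at Articulator; any lower node misses at least one of them.
Delinking /ð/'s Articulator and associating /ʃ/'s Articulator gives precisely the feature bundle of [ʒ].
[voice], a feature on which the two segments disagree outside Articulator, is unchanged — nothing dominating it spread, and Articulator is the minimal sufficient constituent.

Articulator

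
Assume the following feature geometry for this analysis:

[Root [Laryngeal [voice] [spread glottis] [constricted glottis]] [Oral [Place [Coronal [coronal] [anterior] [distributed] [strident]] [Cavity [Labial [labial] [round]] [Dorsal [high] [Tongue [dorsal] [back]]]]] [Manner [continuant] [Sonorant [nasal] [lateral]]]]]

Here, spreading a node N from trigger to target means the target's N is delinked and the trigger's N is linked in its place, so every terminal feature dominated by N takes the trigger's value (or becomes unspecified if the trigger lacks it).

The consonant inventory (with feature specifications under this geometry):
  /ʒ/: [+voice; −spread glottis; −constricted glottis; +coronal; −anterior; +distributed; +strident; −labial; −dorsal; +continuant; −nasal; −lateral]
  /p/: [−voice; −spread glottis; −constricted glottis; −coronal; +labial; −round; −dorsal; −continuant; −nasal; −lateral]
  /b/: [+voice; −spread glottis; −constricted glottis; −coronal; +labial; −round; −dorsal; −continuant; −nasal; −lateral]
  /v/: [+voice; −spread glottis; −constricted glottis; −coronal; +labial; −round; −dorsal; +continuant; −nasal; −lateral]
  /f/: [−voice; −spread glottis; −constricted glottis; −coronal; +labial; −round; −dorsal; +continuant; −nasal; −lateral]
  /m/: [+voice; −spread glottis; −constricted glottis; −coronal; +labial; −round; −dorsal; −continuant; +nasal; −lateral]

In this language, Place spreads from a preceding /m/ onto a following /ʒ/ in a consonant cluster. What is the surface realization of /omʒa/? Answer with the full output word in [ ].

Place immediately or transitively dominates [coronal], [anterior], [distributed], [strident], [labial], [round], [high], [dorsal], [back].
After delinking /ʒ/'s Place and linking /m/'s, the affected terminals become [−coronal], [+labial], [−round], [−dorsal]; [voice], [spread glottis], [constricted glottis], … (outside Place) are retained from /ʒ/.
Among the inventory, only /v/ has exactly this specification, giving the surface form [omva].

[omva]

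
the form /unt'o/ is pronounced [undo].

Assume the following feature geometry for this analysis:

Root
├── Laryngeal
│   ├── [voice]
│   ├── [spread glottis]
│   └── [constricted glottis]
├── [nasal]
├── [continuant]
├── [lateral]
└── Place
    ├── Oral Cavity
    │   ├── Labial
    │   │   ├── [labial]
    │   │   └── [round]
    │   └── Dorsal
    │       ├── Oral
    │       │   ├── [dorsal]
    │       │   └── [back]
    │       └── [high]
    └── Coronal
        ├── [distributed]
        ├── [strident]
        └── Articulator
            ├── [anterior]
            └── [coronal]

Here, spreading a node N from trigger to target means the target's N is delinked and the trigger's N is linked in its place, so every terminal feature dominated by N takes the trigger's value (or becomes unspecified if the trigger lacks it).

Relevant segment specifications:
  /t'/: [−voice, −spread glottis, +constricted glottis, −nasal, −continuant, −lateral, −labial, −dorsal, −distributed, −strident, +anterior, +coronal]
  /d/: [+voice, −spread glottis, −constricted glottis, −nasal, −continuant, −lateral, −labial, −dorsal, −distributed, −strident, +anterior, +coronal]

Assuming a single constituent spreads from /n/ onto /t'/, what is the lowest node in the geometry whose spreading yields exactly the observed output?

Comparing /t'/ with its surface form [d], the features that change are [voice], [constricted glottis].
These terminals are all dominated by Laryngeal, and no proper subconstituent of Laryngeal covers them all; Laryngeal is their lowest common ancestor.
If Laryngeal spreads, every terminal under it takes /n/'s value, producing [d] as observed.
Since [nasal] is preserved even though /n/ disagrees there, no node above Laryngeal spread.

Laryngeal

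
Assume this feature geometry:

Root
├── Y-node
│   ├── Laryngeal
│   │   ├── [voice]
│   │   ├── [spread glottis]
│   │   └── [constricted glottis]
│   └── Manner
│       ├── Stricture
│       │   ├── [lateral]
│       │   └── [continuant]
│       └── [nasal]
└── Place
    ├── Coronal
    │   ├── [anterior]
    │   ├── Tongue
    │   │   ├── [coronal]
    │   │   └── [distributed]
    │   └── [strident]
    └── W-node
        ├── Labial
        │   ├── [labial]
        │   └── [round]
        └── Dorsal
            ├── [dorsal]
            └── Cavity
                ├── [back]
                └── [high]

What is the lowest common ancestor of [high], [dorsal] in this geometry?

[high] is immediately dominated by Cavity.
[dorsal] is immediately dominated by Dorsal.
Dorsal is the lowest common ancestor — every listed feature sits under it, and no single subconstituent of Dorsal covers them all.

Dorsal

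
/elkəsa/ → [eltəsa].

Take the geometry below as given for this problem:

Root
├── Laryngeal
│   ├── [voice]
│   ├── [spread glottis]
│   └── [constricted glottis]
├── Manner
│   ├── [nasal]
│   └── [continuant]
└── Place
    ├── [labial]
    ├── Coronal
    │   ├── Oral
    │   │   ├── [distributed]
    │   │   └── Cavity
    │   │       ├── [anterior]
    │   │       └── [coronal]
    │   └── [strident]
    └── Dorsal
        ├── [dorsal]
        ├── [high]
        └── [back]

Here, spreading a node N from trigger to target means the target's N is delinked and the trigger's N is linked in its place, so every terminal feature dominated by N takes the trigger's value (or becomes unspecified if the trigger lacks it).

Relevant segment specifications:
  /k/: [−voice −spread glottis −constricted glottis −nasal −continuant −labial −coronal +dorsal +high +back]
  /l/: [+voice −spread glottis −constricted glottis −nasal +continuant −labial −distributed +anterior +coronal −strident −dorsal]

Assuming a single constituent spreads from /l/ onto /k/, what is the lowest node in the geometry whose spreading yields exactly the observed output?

Place

/k/ and [t] differ in [coronal], [anterior], [distributed], [strident], [dorsal], [high], [back]; every other specified feature is identical.
These terminals are all dominated by Place, and no proper subconstituent of Place covers them all; Place is their lowest common ancestor.
If Place spreads, every terminal under it takes /l/'s value, producing [t] as observed.
Since [voice], [continuant] are preserved even though /l/ disagrees there, no node above Place spread.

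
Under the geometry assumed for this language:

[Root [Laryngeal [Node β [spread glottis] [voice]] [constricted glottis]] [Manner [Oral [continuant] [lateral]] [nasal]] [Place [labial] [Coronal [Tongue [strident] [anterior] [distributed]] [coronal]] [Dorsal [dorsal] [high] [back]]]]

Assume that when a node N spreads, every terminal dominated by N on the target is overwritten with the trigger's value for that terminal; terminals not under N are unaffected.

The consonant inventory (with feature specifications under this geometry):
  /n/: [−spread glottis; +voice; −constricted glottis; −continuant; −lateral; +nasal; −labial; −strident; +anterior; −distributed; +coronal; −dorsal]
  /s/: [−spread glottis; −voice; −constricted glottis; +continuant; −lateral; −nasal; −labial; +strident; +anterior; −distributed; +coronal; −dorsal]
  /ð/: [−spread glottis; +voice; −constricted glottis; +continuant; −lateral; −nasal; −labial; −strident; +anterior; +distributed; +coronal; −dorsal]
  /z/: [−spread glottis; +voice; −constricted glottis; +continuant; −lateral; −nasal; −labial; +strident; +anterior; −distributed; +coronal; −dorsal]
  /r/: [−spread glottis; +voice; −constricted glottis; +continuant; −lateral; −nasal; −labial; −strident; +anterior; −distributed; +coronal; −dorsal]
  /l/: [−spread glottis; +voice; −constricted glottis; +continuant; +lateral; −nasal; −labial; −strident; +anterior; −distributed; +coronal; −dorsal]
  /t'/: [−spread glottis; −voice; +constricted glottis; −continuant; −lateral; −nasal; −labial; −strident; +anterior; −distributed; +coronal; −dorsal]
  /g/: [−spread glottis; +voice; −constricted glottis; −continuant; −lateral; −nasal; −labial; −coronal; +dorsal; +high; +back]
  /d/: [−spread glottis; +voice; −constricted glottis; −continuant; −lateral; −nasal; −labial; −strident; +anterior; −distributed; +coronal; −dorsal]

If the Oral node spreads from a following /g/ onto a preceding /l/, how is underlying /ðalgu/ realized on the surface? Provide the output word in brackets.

[ðadgu]

The Oral node dominates the terminals [continuant], [lateral].
The target acquires /g/'s values for everything under Oral — [−continuant], [−lateral] — while keeping its own [spread glottis], [voice], [constricted glottis], ….
This feature bundle is that of [d], so /ðalgu/ surfaces as [ðadgu].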